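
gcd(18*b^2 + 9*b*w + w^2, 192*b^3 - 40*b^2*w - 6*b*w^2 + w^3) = 6*b + w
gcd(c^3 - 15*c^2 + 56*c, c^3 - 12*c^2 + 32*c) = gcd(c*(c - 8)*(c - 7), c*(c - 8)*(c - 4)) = c^2 - 8*c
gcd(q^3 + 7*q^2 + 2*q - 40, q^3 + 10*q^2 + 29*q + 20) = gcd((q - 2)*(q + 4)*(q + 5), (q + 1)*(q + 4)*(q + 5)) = q^2 + 9*q + 20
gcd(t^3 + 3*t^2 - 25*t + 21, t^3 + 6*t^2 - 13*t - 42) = t^2 + 4*t - 21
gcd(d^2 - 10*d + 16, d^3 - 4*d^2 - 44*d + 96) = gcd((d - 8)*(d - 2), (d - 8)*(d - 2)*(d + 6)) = d^2 - 10*d + 16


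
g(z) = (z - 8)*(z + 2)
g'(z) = 2*z - 6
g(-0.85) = -10.18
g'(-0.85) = -7.70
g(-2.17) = 1.73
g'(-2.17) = -10.34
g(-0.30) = -14.11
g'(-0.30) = -6.60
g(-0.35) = -13.78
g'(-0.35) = -6.70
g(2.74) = -24.93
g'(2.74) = -0.52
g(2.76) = -24.94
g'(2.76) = -0.48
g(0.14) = -16.82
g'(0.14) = -5.72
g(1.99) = -23.98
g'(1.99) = -2.02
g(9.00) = 11.00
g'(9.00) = 12.00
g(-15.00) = 299.00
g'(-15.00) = -36.00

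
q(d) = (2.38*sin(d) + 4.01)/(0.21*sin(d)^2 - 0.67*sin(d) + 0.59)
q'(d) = (-0.42*sin(d)*cos(d) + 0.67*cos(d))*(2.38*sin(d) + 4.01)/(0.21*sin(d)^2 - 0.67*sin(d) + 0.59)^2 + 2.38*cos(d)/(0.21*sin(d)^2 - 0.67*sin(d) + 0.59)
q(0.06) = 7.54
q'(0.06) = 13.13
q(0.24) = 10.34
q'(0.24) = 18.16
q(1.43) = 48.05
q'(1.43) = 15.46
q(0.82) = 27.07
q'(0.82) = 39.20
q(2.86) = 11.12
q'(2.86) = -19.52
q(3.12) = 7.06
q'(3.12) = -12.23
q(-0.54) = 2.81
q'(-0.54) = 4.22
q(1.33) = 46.01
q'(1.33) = 25.07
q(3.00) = 8.70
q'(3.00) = -15.24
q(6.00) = 4.21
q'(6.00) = 6.89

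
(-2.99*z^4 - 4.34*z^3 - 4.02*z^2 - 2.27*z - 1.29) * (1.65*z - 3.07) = -4.9335*z^5 + 2.0183*z^4 + 6.6908*z^3 + 8.5959*z^2 + 4.8404*z + 3.9603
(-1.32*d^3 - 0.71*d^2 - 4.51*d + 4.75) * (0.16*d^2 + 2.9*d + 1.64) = -0.2112*d^5 - 3.9416*d^4 - 4.9454*d^3 - 13.4834*d^2 + 6.3786*d + 7.79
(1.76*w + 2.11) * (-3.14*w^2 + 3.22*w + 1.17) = -5.5264*w^3 - 0.9582*w^2 + 8.8534*w + 2.4687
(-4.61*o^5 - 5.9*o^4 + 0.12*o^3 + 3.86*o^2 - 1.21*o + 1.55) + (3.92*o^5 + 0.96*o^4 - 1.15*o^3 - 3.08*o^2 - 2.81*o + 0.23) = -0.69*o^5 - 4.94*o^4 - 1.03*o^3 + 0.78*o^2 - 4.02*o + 1.78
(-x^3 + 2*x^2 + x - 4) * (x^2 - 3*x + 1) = -x^5 + 5*x^4 - 6*x^3 - 5*x^2 + 13*x - 4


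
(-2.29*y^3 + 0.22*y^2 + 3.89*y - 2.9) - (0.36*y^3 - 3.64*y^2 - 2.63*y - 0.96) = -2.65*y^3 + 3.86*y^2 + 6.52*y - 1.94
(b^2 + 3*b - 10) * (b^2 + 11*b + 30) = b^4 + 14*b^3 + 53*b^2 - 20*b - 300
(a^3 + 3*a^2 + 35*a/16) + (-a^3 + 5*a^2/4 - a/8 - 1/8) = 17*a^2/4 + 33*a/16 - 1/8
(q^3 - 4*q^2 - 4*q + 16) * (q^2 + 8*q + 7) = q^5 + 4*q^4 - 29*q^3 - 44*q^2 + 100*q + 112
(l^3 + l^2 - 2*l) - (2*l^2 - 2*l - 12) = l^3 - l^2 + 12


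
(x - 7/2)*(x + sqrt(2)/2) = x^2 - 7*x/2 + sqrt(2)*x/2 - 7*sqrt(2)/4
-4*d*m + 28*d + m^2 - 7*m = (-4*d + m)*(m - 7)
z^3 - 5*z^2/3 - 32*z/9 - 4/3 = (z - 3)*(z + 2/3)^2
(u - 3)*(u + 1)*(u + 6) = u^3 + 4*u^2 - 15*u - 18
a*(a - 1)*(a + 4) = a^3 + 3*a^2 - 4*a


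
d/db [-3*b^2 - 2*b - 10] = -6*b - 2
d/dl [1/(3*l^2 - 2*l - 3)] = 2*(1 - 3*l)/(-3*l^2 + 2*l + 3)^2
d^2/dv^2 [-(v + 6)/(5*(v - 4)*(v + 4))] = 2*(-v^3 - 18*v^2 - 48*v - 96)/(5*(v^6 - 48*v^4 + 768*v^2 - 4096))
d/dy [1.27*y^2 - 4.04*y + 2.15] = 2.54*y - 4.04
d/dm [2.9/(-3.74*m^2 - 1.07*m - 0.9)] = (21.692*m + 3.103)/(3.74*m^2 + 1.07*m + 0.9)^2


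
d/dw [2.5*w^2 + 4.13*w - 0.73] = 5.0*w + 4.13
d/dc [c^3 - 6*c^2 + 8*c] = 3*c^2 - 12*c + 8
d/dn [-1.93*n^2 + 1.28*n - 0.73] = 1.28 - 3.86*n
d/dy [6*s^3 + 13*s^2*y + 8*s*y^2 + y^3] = 13*s^2 + 16*s*y + 3*y^2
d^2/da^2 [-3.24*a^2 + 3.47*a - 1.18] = -6.48000000000000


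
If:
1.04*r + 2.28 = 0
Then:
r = -2.19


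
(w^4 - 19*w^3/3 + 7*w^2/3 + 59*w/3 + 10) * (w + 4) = w^5 - 7*w^4/3 - 23*w^3 + 29*w^2 + 266*w/3 + 40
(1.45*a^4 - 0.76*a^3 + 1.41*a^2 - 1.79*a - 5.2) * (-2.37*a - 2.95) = -3.4365*a^5 - 2.4763*a^4 - 1.0997*a^3 + 0.0827999999999998*a^2 + 17.6045*a + 15.34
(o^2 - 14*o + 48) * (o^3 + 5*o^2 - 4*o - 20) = o^5 - 9*o^4 - 26*o^3 + 276*o^2 + 88*o - 960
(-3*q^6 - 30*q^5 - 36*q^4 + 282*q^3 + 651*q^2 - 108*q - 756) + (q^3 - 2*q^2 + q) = -3*q^6 - 30*q^5 - 36*q^4 + 283*q^3 + 649*q^2 - 107*q - 756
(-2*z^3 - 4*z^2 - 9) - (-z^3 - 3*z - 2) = -z^3 - 4*z^2 + 3*z - 7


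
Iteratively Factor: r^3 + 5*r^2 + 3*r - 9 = (r - 1)*(r^2 + 6*r + 9) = (r - 1)*(r + 3)*(r + 3)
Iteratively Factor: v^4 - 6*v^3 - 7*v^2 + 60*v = (v)*(v^3 - 6*v^2 - 7*v + 60) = v*(v - 5)*(v^2 - v - 12) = v*(v - 5)*(v + 3)*(v - 4)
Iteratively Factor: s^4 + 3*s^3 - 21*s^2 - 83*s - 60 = (s - 5)*(s^3 + 8*s^2 + 19*s + 12) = (s - 5)*(s + 4)*(s^2 + 4*s + 3) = (s - 5)*(s + 3)*(s + 4)*(s + 1)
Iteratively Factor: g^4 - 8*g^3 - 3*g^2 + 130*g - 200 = (g - 5)*(g^3 - 3*g^2 - 18*g + 40) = (g - 5)^2*(g^2 + 2*g - 8) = (g - 5)^2*(g + 4)*(g - 2)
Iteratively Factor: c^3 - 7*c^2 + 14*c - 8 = (c - 4)*(c^2 - 3*c + 2) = (c - 4)*(c - 2)*(c - 1)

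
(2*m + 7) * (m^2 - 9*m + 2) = 2*m^3 - 11*m^2 - 59*m + 14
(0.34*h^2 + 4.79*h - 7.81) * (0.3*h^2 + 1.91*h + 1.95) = 0.102*h^4 + 2.0864*h^3 + 7.4689*h^2 - 5.5766*h - 15.2295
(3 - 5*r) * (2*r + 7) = -10*r^2 - 29*r + 21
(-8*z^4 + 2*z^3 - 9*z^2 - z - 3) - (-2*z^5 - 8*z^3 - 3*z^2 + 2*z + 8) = 2*z^5 - 8*z^4 + 10*z^3 - 6*z^2 - 3*z - 11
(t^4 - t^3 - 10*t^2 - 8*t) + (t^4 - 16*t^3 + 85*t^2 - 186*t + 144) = 2*t^4 - 17*t^3 + 75*t^2 - 194*t + 144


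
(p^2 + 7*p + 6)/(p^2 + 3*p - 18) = (p + 1)/(p - 3)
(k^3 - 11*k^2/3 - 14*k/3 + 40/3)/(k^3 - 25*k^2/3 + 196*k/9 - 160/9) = 3*(k + 2)/(3*k - 8)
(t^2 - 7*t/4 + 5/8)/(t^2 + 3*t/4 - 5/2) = (t - 1/2)/(t + 2)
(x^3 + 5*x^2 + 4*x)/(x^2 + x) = x + 4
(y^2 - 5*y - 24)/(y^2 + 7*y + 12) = (y - 8)/(y + 4)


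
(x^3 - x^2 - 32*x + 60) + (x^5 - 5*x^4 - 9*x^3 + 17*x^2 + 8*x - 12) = x^5 - 5*x^4 - 8*x^3 + 16*x^2 - 24*x + 48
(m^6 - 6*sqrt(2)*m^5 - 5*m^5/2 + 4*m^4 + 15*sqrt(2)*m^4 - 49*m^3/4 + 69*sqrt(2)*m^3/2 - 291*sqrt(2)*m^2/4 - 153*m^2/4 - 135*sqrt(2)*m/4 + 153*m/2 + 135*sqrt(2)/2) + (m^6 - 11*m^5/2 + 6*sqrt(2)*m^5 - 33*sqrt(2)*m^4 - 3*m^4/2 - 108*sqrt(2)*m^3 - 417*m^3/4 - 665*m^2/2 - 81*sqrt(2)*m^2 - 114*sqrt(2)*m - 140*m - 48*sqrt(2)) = 2*m^6 - 8*m^5 - 18*sqrt(2)*m^4 + 5*m^4/2 - 233*m^3/2 - 147*sqrt(2)*m^3/2 - 1483*m^2/4 - 615*sqrt(2)*m^2/4 - 591*sqrt(2)*m/4 - 127*m/2 + 39*sqrt(2)/2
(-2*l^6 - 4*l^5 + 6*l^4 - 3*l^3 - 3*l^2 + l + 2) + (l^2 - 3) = -2*l^6 - 4*l^5 + 6*l^4 - 3*l^3 - 2*l^2 + l - 1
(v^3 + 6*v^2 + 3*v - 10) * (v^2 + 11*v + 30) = v^5 + 17*v^4 + 99*v^3 + 203*v^2 - 20*v - 300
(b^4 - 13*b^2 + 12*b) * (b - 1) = b^5 - b^4 - 13*b^3 + 25*b^2 - 12*b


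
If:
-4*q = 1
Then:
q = -1/4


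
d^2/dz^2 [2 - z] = 0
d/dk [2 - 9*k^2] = -18*k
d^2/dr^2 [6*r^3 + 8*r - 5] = 36*r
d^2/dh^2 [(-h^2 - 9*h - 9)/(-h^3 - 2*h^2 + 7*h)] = 2*(h^6 + 27*h^5 + 129*h^4 + 257*h^3 - 81*h^2 - 378*h + 441)/(h^3*(h^6 + 6*h^5 - 9*h^4 - 76*h^3 + 63*h^2 + 294*h - 343))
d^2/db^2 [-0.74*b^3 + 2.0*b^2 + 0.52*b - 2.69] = 4.0 - 4.44*b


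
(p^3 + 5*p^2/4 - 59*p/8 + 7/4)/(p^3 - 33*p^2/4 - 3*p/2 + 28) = (8*p^2 + 26*p - 7)/(2*(4*p^2 - 25*p - 56))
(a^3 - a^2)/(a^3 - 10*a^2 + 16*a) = a*(a - 1)/(a^2 - 10*a + 16)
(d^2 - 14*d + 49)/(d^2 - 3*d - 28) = (d - 7)/(d + 4)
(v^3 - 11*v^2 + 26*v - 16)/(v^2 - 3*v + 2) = v - 8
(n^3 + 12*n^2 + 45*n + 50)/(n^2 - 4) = (n^2 + 10*n + 25)/(n - 2)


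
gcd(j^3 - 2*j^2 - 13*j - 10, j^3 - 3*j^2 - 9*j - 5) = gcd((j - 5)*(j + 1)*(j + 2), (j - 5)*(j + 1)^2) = j^2 - 4*j - 5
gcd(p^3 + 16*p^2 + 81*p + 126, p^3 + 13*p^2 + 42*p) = p^2 + 13*p + 42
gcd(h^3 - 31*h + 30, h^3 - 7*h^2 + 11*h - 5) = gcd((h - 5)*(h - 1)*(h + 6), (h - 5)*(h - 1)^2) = h^2 - 6*h + 5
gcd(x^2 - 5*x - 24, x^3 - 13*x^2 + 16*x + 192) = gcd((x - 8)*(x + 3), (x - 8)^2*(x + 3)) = x^2 - 5*x - 24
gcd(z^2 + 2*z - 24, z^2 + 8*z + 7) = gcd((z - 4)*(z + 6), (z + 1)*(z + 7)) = 1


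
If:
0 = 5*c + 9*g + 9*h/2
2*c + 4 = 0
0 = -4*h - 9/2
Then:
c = -2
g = 241/144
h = -9/8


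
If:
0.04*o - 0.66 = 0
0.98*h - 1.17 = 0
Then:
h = 1.19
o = 16.50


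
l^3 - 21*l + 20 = (l - 4)*(l - 1)*(l + 5)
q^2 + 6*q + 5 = (q + 1)*(q + 5)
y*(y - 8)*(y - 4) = y^3 - 12*y^2 + 32*y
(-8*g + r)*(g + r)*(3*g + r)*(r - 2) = -24*g^3*r + 48*g^3 - 29*g^2*r^2 + 58*g^2*r - 4*g*r^3 + 8*g*r^2 + r^4 - 2*r^3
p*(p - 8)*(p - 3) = p^3 - 11*p^2 + 24*p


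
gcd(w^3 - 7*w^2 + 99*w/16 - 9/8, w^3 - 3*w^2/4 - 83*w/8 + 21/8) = w - 1/4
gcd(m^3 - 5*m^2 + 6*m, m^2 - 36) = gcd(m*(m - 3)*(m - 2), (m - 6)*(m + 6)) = 1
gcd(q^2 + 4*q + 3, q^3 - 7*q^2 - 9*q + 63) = q + 3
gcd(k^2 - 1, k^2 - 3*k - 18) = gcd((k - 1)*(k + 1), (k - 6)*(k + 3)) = 1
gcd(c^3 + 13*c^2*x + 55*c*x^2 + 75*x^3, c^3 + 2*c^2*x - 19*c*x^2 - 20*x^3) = c + 5*x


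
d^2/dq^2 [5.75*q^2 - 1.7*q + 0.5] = 11.5000000000000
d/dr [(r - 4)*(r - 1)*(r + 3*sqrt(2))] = 3*r^2 - 10*r + 6*sqrt(2)*r - 15*sqrt(2) + 4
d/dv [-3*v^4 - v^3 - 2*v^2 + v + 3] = -12*v^3 - 3*v^2 - 4*v + 1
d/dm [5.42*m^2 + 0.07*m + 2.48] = 10.84*m + 0.07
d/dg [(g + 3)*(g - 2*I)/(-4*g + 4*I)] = (-g^2 + 2*I*g + 2 - 3*I)/(4*(g^2 - 2*I*g - 1))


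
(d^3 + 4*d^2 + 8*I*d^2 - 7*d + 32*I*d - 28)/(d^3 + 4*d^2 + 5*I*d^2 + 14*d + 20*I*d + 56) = (d + I)/(d - 2*I)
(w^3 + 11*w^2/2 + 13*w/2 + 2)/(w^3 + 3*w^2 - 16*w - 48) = (w^2 + 3*w/2 + 1/2)/(w^2 - w - 12)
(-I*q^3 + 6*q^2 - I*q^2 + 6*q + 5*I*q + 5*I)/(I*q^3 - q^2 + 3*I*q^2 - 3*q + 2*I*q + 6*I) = (-q^3 - q^2*(1 + 6*I) + q*(5 - 6*I) + 5)/(q^3 + q^2*(3 + I) + q*(2 + 3*I) + 6)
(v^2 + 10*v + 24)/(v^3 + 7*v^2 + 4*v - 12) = (v + 4)/(v^2 + v - 2)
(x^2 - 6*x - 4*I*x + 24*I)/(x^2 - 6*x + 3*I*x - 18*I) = (x - 4*I)/(x + 3*I)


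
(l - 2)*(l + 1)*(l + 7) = l^3 + 6*l^2 - 9*l - 14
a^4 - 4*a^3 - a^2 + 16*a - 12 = (a - 3)*(a - 2)*(a - 1)*(a + 2)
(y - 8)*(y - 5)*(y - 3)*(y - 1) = y^4 - 17*y^3 + 95*y^2 - 199*y + 120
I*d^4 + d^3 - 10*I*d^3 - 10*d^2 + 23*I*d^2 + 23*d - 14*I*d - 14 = (d - 7)*(d - 2)*(d - I)*(I*d - I)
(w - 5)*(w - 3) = w^2 - 8*w + 15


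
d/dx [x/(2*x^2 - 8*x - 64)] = (x^2/2 - x*(x - 2) - 2*x - 16)/(-x^2 + 4*x + 32)^2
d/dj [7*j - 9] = 7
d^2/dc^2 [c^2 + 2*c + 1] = 2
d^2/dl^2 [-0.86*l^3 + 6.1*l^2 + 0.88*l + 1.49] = 12.2 - 5.16*l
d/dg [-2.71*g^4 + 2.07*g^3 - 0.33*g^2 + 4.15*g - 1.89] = -10.84*g^3 + 6.21*g^2 - 0.66*g + 4.15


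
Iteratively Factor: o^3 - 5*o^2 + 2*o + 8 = (o - 2)*(o^2 - 3*o - 4) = (o - 2)*(o + 1)*(o - 4)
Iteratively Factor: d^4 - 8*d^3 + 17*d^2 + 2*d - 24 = (d - 2)*(d^3 - 6*d^2 + 5*d + 12) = (d - 4)*(d - 2)*(d^2 - 2*d - 3) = (d - 4)*(d - 2)*(d + 1)*(d - 3)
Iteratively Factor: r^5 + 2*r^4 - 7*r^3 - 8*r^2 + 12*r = (r)*(r^4 + 2*r^3 - 7*r^2 - 8*r + 12) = r*(r - 1)*(r^3 + 3*r^2 - 4*r - 12) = r*(r - 2)*(r - 1)*(r^2 + 5*r + 6) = r*(r - 2)*(r - 1)*(r + 2)*(r + 3)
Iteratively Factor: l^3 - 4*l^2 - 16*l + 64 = (l + 4)*(l^2 - 8*l + 16) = (l - 4)*(l + 4)*(l - 4)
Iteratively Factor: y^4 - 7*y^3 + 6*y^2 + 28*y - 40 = (y - 2)*(y^3 - 5*y^2 - 4*y + 20) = (y - 2)^2*(y^2 - 3*y - 10) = (y - 2)^2*(y + 2)*(y - 5)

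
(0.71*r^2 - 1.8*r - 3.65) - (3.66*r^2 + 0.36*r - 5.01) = -2.95*r^2 - 2.16*r + 1.36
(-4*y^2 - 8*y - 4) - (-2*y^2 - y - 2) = -2*y^2 - 7*y - 2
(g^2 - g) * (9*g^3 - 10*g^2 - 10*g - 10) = 9*g^5 - 19*g^4 + 10*g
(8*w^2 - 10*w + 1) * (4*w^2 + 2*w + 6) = 32*w^4 - 24*w^3 + 32*w^2 - 58*w + 6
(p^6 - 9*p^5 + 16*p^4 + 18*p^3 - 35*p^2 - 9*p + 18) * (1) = p^6 - 9*p^5 + 16*p^4 + 18*p^3 - 35*p^2 - 9*p + 18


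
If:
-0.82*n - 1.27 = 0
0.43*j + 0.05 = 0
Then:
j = -0.12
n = -1.55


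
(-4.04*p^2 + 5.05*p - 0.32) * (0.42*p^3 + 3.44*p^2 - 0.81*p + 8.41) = -1.6968*p^5 - 11.7766*p^4 + 20.51*p^3 - 39.1677*p^2 + 42.7297*p - 2.6912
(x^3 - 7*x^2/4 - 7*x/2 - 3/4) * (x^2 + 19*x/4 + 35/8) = x^5 + 3*x^4 - 119*x^3/16 - 801*x^2/32 - 151*x/8 - 105/32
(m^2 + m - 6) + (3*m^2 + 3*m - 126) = 4*m^2 + 4*m - 132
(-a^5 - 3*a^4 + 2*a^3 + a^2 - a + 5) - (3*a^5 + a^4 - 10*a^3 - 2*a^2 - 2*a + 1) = -4*a^5 - 4*a^4 + 12*a^3 + 3*a^2 + a + 4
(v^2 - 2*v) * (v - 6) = v^3 - 8*v^2 + 12*v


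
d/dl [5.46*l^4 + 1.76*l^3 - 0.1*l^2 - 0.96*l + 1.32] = 21.84*l^3 + 5.28*l^2 - 0.2*l - 0.96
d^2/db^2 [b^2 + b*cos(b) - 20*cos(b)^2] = -b*cos(b) - 80*sin(b)^2 - 2*sin(b) + 42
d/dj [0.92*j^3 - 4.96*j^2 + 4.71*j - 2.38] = 2.76*j^2 - 9.92*j + 4.71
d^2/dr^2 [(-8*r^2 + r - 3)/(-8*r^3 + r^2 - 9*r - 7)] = 2*(512*r^6 - 192*r^5 - 552*r^4 - 3185*r^3 + 1161*r^2 - 606*r + 719)/(512*r^9 - 192*r^8 + 1752*r^7 + 911*r^6 + 1635*r^5 + 2802*r^4 + 1527*r^3 + 1554*r^2 + 1323*r + 343)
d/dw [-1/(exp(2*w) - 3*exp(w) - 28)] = (2*exp(w) - 3)*exp(w)/(-exp(2*w) + 3*exp(w) + 28)^2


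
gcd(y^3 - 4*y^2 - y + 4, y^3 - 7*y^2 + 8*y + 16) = y^2 - 3*y - 4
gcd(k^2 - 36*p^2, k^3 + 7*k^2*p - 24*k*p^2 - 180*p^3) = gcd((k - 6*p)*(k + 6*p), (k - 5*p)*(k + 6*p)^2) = k + 6*p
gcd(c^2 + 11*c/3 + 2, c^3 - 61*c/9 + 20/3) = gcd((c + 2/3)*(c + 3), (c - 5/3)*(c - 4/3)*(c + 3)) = c + 3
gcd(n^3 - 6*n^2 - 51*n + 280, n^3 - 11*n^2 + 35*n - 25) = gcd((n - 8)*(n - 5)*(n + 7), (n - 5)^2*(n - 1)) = n - 5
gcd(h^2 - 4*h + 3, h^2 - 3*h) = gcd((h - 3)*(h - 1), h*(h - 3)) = h - 3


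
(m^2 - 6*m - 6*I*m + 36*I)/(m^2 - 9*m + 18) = (m - 6*I)/(m - 3)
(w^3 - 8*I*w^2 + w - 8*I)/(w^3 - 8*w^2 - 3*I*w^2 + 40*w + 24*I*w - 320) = (w^2 + 1)/(w^2 + w*(-8 + 5*I) - 40*I)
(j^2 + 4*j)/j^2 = (j + 4)/j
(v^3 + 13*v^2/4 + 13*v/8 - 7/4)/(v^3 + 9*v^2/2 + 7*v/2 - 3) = (v + 7/4)/(v + 3)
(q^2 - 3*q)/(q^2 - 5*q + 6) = q/(q - 2)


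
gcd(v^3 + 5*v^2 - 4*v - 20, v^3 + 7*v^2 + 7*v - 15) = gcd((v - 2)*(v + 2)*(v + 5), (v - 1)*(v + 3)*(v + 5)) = v + 5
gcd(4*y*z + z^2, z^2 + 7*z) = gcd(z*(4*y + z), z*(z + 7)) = z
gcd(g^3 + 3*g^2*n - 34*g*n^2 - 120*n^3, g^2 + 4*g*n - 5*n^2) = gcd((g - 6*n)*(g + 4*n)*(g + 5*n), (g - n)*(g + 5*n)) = g + 5*n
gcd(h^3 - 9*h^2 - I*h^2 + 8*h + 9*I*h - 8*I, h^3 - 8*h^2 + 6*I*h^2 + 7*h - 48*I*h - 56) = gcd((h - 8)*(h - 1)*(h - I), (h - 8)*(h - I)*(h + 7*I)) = h^2 + h*(-8 - I) + 8*I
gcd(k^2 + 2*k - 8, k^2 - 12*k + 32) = 1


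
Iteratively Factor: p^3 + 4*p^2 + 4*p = (p)*(p^2 + 4*p + 4) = p*(p + 2)*(p + 2)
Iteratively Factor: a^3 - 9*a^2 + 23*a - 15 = (a - 3)*(a^2 - 6*a + 5) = (a - 3)*(a - 1)*(a - 5)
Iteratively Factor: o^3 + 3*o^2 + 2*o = (o + 2)*(o^2 + o) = o*(o + 2)*(o + 1)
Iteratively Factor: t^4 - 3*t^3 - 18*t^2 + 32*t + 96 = (t + 3)*(t^3 - 6*t^2 + 32) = (t + 2)*(t + 3)*(t^2 - 8*t + 16) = (t - 4)*(t + 2)*(t + 3)*(t - 4)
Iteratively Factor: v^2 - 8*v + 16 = (v - 4)*(v - 4)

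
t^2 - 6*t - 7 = (t - 7)*(t + 1)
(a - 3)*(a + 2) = a^2 - a - 6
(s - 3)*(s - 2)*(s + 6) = s^3 + s^2 - 24*s + 36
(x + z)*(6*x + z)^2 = 36*x^3 + 48*x^2*z + 13*x*z^2 + z^3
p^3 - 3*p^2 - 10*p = p*(p - 5)*(p + 2)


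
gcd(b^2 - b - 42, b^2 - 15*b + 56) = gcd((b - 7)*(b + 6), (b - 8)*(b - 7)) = b - 7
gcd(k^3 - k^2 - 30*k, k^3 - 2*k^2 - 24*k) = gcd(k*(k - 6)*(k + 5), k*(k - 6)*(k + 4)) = k^2 - 6*k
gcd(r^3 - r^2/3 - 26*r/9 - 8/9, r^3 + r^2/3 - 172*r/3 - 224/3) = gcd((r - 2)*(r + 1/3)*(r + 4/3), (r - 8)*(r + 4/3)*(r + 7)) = r + 4/3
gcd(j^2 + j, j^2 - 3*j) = j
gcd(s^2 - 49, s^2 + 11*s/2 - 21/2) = s + 7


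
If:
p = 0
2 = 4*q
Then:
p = 0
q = 1/2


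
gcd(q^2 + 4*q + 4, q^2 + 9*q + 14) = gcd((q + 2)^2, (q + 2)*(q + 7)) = q + 2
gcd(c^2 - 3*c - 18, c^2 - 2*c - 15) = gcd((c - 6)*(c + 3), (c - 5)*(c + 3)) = c + 3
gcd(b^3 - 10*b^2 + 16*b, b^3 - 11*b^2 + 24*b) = b^2 - 8*b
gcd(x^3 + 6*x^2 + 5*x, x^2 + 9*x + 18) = 1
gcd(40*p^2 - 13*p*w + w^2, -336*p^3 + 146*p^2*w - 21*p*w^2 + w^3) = 8*p - w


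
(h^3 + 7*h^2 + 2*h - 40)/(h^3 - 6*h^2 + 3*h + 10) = (h^2 + 9*h + 20)/(h^2 - 4*h - 5)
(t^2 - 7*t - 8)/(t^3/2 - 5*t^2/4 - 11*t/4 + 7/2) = 4*(t^2 - 7*t - 8)/(2*t^3 - 5*t^2 - 11*t + 14)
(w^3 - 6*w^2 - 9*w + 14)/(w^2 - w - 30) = (-w^3 + 6*w^2 + 9*w - 14)/(-w^2 + w + 30)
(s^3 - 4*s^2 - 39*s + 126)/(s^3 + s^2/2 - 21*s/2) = 2*(s^2 - s - 42)/(s*(2*s + 7))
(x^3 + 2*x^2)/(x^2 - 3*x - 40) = x^2*(x + 2)/(x^2 - 3*x - 40)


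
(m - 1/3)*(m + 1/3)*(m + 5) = m^3 + 5*m^2 - m/9 - 5/9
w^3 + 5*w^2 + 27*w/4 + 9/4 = (w + 1/2)*(w + 3/2)*(w + 3)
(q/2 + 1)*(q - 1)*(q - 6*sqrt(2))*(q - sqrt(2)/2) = q^4/2 - 13*sqrt(2)*q^3/4 + q^3/2 - 13*sqrt(2)*q^2/4 + 2*q^2 + 3*q + 13*sqrt(2)*q/2 - 6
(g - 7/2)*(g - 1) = g^2 - 9*g/2 + 7/2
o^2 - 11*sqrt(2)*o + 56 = (o - 7*sqrt(2))*(o - 4*sqrt(2))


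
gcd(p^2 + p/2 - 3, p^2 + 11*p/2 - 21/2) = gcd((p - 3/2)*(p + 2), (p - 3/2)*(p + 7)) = p - 3/2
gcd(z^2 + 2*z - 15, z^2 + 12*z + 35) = z + 5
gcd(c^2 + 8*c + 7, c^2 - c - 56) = c + 7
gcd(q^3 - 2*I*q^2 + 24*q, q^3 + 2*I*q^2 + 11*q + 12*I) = q + 4*I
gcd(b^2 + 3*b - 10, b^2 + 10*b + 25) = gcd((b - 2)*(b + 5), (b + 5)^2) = b + 5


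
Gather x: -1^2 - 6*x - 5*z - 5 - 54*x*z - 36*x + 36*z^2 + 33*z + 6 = x*(-54*z - 42) + 36*z^2 + 28*z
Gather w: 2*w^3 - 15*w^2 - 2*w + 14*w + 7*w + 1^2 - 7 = 2*w^3 - 15*w^2 + 19*w - 6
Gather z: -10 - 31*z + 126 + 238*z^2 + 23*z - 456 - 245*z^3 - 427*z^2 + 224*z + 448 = -245*z^3 - 189*z^2 + 216*z + 108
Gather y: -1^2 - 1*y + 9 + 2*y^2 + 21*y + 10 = 2*y^2 + 20*y + 18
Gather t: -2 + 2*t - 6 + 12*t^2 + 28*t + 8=12*t^2 + 30*t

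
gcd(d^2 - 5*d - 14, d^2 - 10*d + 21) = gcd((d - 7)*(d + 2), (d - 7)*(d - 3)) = d - 7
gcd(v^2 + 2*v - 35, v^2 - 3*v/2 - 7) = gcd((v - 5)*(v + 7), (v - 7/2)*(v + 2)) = 1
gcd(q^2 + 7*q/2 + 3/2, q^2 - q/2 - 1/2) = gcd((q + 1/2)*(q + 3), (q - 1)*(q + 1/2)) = q + 1/2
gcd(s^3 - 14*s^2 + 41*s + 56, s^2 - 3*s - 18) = 1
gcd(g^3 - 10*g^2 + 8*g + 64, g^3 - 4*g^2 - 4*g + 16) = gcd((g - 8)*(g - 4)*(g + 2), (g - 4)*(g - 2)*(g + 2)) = g^2 - 2*g - 8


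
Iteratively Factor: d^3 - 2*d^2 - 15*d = (d - 5)*(d^2 + 3*d) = (d - 5)*(d + 3)*(d)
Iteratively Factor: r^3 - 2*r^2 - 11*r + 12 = (r - 1)*(r^2 - r - 12) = (r - 4)*(r - 1)*(r + 3)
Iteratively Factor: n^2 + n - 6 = (n - 2)*(n + 3)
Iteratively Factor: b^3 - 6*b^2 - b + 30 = (b + 2)*(b^2 - 8*b + 15) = (b - 5)*(b + 2)*(b - 3)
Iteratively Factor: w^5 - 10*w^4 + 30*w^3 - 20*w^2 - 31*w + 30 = (w + 1)*(w^4 - 11*w^3 + 41*w^2 - 61*w + 30) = (w - 2)*(w + 1)*(w^3 - 9*w^2 + 23*w - 15) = (w - 2)*(w - 1)*(w + 1)*(w^2 - 8*w + 15) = (w - 5)*(w - 2)*(w - 1)*(w + 1)*(w - 3)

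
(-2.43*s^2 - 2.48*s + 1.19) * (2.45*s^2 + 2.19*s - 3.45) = -5.9535*s^4 - 11.3977*s^3 + 5.8678*s^2 + 11.1621*s - 4.1055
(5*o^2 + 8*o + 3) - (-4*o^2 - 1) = 9*o^2 + 8*o + 4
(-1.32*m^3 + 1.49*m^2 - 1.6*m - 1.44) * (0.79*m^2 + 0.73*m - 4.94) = -1.0428*m^5 + 0.2135*m^4 + 6.3445*m^3 - 9.6662*m^2 + 6.8528*m + 7.1136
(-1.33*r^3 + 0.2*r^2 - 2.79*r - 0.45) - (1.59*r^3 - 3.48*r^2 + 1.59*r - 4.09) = -2.92*r^3 + 3.68*r^2 - 4.38*r + 3.64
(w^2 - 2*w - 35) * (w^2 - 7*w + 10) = w^4 - 9*w^3 - 11*w^2 + 225*w - 350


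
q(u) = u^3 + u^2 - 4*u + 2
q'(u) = 3*u^2 + 2*u - 4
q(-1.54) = 6.88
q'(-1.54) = 0.03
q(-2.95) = -3.17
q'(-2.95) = 16.21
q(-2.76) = -0.37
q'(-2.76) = 13.33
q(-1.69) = 6.79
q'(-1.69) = 1.19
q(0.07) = 1.73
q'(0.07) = -3.85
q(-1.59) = 6.87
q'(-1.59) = 0.40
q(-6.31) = -184.18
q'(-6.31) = 102.83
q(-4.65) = -58.32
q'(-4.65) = 51.57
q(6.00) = 230.00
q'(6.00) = 116.00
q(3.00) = 26.00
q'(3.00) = 29.00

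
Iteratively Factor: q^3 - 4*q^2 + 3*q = (q)*(q^2 - 4*q + 3) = q*(q - 3)*(q - 1)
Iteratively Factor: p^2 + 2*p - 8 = (p - 2)*(p + 4)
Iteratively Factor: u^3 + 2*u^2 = (u)*(u^2 + 2*u) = u*(u + 2)*(u)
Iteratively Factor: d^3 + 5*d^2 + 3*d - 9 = (d - 1)*(d^2 + 6*d + 9) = (d - 1)*(d + 3)*(d + 3)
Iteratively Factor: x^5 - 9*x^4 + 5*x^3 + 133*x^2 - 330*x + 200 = (x - 5)*(x^4 - 4*x^3 - 15*x^2 + 58*x - 40) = (x - 5)^2*(x^3 + x^2 - 10*x + 8) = (x - 5)^2*(x + 4)*(x^2 - 3*x + 2) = (x - 5)^2*(x - 1)*(x + 4)*(x - 2)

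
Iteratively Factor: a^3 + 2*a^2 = (a + 2)*(a^2) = a*(a + 2)*(a)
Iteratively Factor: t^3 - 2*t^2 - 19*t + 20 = (t - 5)*(t^2 + 3*t - 4) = (t - 5)*(t + 4)*(t - 1)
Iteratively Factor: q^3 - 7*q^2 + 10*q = (q - 2)*(q^2 - 5*q) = q*(q - 2)*(q - 5)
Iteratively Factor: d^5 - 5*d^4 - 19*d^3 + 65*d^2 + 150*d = (d - 5)*(d^4 - 19*d^2 - 30*d) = (d - 5)^2*(d^3 + 5*d^2 + 6*d) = (d - 5)^2*(d + 3)*(d^2 + 2*d) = d*(d - 5)^2*(d + 3)*(d + 2)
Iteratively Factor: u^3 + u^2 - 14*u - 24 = (u + 3)*(u^2 - 2*u - 8) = (u - 4)*(u + 3)*(u + 2)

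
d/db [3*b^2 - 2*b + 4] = 6*b - 2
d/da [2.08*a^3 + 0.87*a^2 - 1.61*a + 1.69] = 6.24*a^2 + 1.74*a - 1.61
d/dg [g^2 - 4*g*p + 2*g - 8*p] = 2*g - 4*p + 2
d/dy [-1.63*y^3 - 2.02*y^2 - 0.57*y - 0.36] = -4.89*y^2 - 4.04*y - 0.57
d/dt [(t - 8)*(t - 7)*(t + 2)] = 3*t^2 - 26*t + 26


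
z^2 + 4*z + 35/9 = (z + 5/3)*(z + 7/3)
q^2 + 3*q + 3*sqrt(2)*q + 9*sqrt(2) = (q + 3)*(q + 3*sqrt(2))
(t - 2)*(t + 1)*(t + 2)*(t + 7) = t^4 + 8*t^3 + 3*t^2 - 32*t - 28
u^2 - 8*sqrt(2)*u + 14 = (u - 7*sqrt(2))*(u - sqrt(2))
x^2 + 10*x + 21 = (x + 3)*(x + 7)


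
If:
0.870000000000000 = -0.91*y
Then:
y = -0.96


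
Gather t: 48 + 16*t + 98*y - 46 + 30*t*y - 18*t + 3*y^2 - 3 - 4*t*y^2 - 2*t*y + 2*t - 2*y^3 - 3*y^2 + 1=t*(-4*y^2 + 28*y) - 2*y^3 + 98*y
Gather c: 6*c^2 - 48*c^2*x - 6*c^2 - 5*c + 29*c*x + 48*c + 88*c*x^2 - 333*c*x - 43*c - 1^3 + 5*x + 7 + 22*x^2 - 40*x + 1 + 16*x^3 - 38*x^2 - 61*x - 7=-48*c^2*x + c*(88*x^2 - 304*x) + 16*x^3 - 16*x^2 - 96*x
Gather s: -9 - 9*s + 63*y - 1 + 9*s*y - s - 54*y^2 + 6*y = s*(9*y - 10) - 54*y^2 + 69*y - 10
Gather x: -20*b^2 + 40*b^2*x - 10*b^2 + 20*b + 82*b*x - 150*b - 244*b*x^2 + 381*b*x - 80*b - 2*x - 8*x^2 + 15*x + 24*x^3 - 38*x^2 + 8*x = -30*b^2 - 210*b + 24*x^3 + x^2*(-244*b - 46) + x*(40*b^2 + 463*b + 21)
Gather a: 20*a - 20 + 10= 20*a - 10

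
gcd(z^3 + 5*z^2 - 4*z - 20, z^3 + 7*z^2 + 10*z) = z^2 + 7*z + 10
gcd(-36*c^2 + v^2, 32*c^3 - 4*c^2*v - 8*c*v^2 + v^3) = 1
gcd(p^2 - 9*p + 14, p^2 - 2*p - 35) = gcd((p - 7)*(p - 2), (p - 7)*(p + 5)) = p - 7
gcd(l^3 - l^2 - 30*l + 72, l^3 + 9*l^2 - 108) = l^2 + 3*l - 18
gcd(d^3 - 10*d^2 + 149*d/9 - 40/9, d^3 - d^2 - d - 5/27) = d - 5/3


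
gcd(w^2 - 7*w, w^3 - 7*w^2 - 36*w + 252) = w - 7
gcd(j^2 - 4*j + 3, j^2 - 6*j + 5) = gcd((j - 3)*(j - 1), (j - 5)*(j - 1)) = j - 1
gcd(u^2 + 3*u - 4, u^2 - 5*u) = 1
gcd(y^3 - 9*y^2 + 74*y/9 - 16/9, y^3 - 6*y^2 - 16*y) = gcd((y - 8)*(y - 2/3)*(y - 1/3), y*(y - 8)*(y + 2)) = y - 8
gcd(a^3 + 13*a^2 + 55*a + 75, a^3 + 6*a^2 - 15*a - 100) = a^2 + 10*a + 25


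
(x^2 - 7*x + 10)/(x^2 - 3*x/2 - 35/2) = 2*(x - 2)/(2*x + 7)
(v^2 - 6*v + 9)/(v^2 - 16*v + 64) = (v^2 - 6*v + 9)/(v^2 - 16*v + 64)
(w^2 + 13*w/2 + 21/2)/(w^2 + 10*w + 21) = (w + 7/2)/(w + 7)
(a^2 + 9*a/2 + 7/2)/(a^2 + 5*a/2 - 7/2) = (a + 1)/(a - 1)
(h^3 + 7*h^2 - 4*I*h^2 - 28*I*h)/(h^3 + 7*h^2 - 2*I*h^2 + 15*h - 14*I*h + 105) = h*(h - 4*I)/(h^2 - 2*I*h + 15)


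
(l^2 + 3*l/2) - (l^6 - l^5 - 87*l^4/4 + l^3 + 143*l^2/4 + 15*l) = -l^6 + l^5 + 87*l^4/4 - l^3 - 139*l^2/4 - 27*l/2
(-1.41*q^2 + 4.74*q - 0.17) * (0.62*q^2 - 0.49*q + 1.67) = -0.8742*q^4 + 3.6297*q^3 - 4.7827*q^2 + 7.9991*q - 0.2839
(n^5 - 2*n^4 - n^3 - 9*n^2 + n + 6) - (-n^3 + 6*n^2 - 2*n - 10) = n^5 - 2*n^4 - 15*n^2 + 3*n + 16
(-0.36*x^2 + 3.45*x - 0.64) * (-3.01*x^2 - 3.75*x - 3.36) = 1.0836*x^4 - 9.0345*x^3 - 9.8015*x^2 - 9.192*x + 2.1504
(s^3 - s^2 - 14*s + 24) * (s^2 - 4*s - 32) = s^5 - 5*s^4 - 42*s^3 + 112*s^2 + 352*s - 768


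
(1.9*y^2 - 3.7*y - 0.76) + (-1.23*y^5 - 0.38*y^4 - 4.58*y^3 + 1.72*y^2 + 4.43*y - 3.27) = -1.23*y^5 - 0.38*y^4 - 4.58*y^3 + 3.62*y^2 + 0.73*y - 4.03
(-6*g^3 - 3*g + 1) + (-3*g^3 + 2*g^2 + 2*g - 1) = -9*g^3 + 2*g^2 - g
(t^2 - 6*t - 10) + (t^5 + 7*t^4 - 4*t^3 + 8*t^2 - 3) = t^5 + 7*t^4 - 4*t^3 + 9*t^2 - 6*t - 13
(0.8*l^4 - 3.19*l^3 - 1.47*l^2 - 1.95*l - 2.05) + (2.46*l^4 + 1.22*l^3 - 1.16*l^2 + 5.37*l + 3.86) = 3.26*l^4 - 1.97*l^3 - 2.63*l^2 + 3.42*l + 1.81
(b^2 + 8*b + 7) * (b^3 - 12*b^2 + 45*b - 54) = b^5 - 4*b^4 - 44*b^3 + 222*b^2 - 117*b - 378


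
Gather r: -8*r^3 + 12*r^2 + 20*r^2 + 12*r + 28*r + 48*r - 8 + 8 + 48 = -8*r^3 + 32*r^2 + 88*r + 48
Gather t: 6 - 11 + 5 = 0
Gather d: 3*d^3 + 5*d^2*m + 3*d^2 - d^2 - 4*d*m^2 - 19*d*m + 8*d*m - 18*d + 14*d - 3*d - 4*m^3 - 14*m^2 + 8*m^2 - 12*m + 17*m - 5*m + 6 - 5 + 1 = 3*d^3 + d^2*(5*m + 2) + d*(-4*m^2 - 11*m - 7) - 4*m^3 - 6*m^2 + 2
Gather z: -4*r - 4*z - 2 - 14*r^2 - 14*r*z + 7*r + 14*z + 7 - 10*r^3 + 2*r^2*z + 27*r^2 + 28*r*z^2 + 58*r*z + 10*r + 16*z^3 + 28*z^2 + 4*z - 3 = -10*r^3 + 13*r^2 + 13*r + 16*z^3 + z^2*(28*r + 28) + z*(2*r^2 + 44*r + 14) + 2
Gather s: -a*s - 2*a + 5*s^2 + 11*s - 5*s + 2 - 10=-2*a + 5*s^2 + s*(6 - a) - 8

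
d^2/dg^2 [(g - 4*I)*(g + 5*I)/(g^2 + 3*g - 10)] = 2*(g^3*(-3 + I) + 90*g^2 + 30*g*(6 + I) + 480 + 30*I)/(g^6 + 9*g^5 - 3*g^4 - 153*g^3 + 30*g^2 + 900*g - 1000)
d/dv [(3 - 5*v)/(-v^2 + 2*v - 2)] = (-5*v^2 + 6*v + 4)/(v^4 - 4*v^3 + 8*v^2 - 8*v + 4)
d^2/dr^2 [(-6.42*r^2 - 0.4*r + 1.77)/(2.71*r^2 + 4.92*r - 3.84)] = (165.323008*r^3 - 322.860186*r^2 + 116.623224*r - 81.918432)/(19.902511*r^6 + 108.398916*r^5 + 112.194*r^4 - 188.10144*r^3 - 158.976*r^2 + 217.645056*r - 56.623104)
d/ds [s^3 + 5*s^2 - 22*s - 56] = 3*s^2 + 10*s - 22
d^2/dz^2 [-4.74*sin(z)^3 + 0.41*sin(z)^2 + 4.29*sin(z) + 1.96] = -0.734999999999999*sin(z) - 10.665*sin(3*z) + 0.82*cos(2*z)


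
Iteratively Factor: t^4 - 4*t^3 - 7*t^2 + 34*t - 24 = (t + 3)*(t^3 - 7*t^2 + 14*t - 8) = (t - 2)*(t + 3)*(t^2 - 5*t + 4) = (t - 2)*(t - 1)*(t + 3)*(t - 4)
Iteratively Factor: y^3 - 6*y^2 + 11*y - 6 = (y - 2)*(y^2 - 4*y + 3) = (y - 2)*(y - 1)*(y - 3)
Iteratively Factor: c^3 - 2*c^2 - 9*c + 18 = (c - 3)*(c^2 + c - 6) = (c - 3)*(c + 3)*(c - 2)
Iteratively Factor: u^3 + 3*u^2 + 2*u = (u + 1)*(u^2 + 2*u) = u*(u + 1)*(u + 2)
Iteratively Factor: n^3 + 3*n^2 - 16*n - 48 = (n + 3)*(n^2 - 16) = (n + 3)*(n + 4)*(n - 4)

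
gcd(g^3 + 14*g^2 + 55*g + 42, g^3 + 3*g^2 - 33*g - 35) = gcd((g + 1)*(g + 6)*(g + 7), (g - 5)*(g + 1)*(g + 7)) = g^2 + 8*g + 7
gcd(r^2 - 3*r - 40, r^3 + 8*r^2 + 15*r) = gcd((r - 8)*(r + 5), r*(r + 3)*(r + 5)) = r + 5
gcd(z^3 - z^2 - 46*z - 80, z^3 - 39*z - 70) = z^2 + 7*z + 10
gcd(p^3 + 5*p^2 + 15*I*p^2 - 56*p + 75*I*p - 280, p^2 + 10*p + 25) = p + 5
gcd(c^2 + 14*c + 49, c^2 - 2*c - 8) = 1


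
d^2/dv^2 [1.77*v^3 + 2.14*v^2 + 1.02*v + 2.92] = 10.62*v + 4.28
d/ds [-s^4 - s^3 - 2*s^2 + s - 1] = -4*s^3 - 3*s^2 - 4*s + 1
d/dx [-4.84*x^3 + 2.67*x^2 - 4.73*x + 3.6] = -14.52*x^2 + 5.34*x - 4.73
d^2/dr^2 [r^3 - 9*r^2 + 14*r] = 6*r - 18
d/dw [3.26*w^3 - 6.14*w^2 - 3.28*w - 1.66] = 9.78*w^2 - 12.28*w - 3.28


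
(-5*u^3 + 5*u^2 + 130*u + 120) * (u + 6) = -5*u^4 - 25*u^3 + 160*u^2 + 900*u + 720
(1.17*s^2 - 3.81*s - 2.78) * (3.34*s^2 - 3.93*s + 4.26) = 3.9078*s^4 - 17.3235*s^3 + 10.6723*s^2 - 5.3052*s - 11.8428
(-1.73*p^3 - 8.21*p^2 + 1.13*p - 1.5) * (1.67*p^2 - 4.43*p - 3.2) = -2.8891*p^5 - 6.0468*p^4 + 43.7934*p^3 + 18.7611*p^2 + 3.029*p + 4.8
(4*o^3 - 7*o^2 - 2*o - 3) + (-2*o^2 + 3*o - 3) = 4*o^3 - 9*o^2 + o - 6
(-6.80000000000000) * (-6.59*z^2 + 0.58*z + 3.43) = 44.812*z^2 - 3.944*z - 23.324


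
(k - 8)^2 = k^2 - 16*k + 64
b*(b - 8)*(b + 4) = b^3 - 4*b^2 - 32*b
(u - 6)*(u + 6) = u^2 - 36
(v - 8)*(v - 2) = v^2 - 10*v + 16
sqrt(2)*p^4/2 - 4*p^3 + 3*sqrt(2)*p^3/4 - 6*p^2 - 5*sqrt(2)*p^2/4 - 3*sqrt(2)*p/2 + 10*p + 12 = (p - 3/2)*(p + 1)*(p - 4*sqrt(2))*(sqrt(2)*p/2 + sqrt(2))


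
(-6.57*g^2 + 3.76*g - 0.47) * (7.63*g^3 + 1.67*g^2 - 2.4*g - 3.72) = -50.1291*g^5 + 17.7169*g^4 + 18.4611*g^3 + 14.6315*g^2 - 12.8592*g + 1.7484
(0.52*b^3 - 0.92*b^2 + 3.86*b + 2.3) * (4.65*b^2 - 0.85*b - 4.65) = 2.418*b^5 - 4.72*b^4 + 16.313*b^3 + 11.692*b^2 - 19.904*b - 10.695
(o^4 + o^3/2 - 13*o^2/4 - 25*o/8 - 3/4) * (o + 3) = o^5 + 7*o^4/2 - 7*o^3/4 - 103*o^2/8 - 81*o/8 - 9/4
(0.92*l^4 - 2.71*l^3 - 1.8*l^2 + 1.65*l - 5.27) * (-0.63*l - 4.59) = -0.5796*l^5 - 2.5155*l^4 + 13.5729*l^3 + 7.2225*l^2 - 4.2534*l + 24.1893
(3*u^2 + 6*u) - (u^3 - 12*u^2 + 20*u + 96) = -u^3 + 15*u^2 - 14*u - 96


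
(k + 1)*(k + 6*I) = k^2 + k + 6*I*k + 6*I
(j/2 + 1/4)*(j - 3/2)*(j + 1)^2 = j^4/2 + j^3/2 - 7*j^2/8 - 5*j/4 - 3/8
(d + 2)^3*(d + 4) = d^4 + 10*d^3 + 36*d^2 + 56*d + 32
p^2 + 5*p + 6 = (p + 2)*(p + 3)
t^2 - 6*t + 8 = (t - 4)*(t - 2)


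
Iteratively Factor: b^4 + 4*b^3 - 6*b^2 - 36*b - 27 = (b + 3)*(b^3 + b^2 - 9*b - 9) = (b - 3)*(b + 3)*(b^2 + 4*b + 3) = (b - 3)*(b + 3)^2*(b + 1)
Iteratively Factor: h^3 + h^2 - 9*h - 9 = (h - 3)*(h^2 + 4*h + 3) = (h - 3)*(h + 3)*(h + 1)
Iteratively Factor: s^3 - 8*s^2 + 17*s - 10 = (s - 2)*(s^2 - 6*s + 5) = (s - 2)*(s - 1)*(s - 5)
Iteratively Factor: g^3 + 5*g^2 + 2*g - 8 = (g + 2)*(g^2 + 3*g - 4) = (g + 2)*(g + 4)*(g - 1)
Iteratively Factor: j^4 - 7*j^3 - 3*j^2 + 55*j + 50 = (j - 5)*(j^3 - 2*j^2 - 13*j - 10) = (j - 5)*(j + 2)*(j^2 - 4*j - 5) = (j - 5)^2*(j + 2)*(j + 1)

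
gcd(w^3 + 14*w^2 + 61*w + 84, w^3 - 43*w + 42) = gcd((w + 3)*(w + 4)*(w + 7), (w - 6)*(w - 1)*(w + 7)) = w + 7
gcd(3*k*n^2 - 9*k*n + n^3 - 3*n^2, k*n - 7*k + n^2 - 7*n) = 1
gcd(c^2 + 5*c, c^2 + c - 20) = c + 5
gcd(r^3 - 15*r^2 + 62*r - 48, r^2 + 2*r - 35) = 1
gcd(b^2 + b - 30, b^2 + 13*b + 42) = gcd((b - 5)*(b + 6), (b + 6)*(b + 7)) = b + 6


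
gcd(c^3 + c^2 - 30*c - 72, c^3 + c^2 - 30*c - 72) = c^3 + c^2 - 30*c - 72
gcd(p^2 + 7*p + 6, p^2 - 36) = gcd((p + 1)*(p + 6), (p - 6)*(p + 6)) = p + 6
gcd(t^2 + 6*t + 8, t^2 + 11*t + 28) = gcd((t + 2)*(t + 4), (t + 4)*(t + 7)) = t + 4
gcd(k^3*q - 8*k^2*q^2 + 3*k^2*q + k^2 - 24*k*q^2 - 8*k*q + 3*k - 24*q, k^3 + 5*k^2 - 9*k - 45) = k + 3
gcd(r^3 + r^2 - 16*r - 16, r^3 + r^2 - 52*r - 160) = r + 4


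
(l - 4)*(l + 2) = l^2 - 2*l - 8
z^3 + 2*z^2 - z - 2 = (z - 1)*(z + 1)*(z + 2)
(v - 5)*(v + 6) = v^2 + v - 30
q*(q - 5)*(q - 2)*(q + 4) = q^4 - 3*q^3 - 18*q^2 + 40*q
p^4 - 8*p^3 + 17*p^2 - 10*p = p*(p - 5)*(p - 2)*(p - 1)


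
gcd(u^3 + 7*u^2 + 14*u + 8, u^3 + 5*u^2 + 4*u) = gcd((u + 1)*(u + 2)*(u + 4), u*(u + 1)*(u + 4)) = u^2 + 5*u + 4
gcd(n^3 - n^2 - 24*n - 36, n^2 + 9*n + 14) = n + 2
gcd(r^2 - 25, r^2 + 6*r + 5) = r + 5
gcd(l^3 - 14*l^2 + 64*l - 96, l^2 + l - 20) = l - 4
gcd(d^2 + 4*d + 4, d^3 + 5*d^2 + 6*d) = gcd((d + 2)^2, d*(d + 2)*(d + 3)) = d + 2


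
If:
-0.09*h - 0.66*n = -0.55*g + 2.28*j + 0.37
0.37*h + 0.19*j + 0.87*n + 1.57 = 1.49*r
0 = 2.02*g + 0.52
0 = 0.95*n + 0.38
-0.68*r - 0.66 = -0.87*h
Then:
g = -0.26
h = 1.71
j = -0.18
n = -0.40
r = 1.22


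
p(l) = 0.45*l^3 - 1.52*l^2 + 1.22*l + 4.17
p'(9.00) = 83.21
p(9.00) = 220.08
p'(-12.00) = 232.10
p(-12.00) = -1006.95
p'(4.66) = 16.37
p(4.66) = 22.39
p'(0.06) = 1.04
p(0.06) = 4.24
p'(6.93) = 44.99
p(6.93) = 89.39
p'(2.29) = 1.34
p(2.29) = 4.40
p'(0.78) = -0.33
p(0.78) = 4.41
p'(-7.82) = 107.55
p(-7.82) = -313.52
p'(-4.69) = 45.17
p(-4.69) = -81.41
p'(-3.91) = 33.75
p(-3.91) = -50.74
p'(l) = 1.35*l^2 - 3.04*l + 1.22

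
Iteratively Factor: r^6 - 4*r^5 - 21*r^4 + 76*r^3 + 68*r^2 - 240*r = (r - 2)*(r^5 - 2*r^4 - 25*r^3 + 26*r^2 + 120*r) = (r - 3)*(r - 2)*(r^4 + r^3 - 22*r^2 - 40*r) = (r - 3)*(r - 2)*(r + 2)*(r^3 - r^2 - 20*r) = r*(r - 3)*(r - 2)*(r + 2)*(r^2 - r - 20) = r*(r - 3)*(r - 2)*(r + 2)*(r + 4)*(r - 5)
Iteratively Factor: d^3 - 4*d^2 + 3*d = (d - 1)*(d^2 - 3*d) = d*(d - 1)*(d - 3)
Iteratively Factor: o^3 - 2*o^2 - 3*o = (o)*(o^2 - 2*o - 3) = o*(o + 1)*(o - 3)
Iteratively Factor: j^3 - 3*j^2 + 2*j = (j - 1)*(j^2 - 2*j) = (j - 2)*(j - 1)*(j)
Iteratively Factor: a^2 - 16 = (a - 4)*(a + 4)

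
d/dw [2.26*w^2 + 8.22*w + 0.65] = 4.52*w + 8.22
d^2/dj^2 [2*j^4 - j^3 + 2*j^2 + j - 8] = 24*j^2 - 6*j + 4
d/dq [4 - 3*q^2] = -6*q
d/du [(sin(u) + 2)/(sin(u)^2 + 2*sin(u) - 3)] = (-4*sin(u) + cos(u)^2 - 8)*cos(u)/(sin(u)^2 + 2*sin(u) - 3)^2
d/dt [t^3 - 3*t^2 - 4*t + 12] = 3*t^2 - 6*t - 4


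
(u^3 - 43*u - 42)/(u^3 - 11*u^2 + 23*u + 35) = (u + 6)/(u - 5)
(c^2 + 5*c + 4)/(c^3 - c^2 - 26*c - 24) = 1/(c - 6)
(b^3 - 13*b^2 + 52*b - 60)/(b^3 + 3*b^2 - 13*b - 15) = (b^3 - 13*b^2 + 52*b - 60)/(b^3 + 3*b^2 - 13*b - 15)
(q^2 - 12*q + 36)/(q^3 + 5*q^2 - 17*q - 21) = (q^2 - 12*q + 36)/(q^3 + 5*q^2 - 17*q - 21)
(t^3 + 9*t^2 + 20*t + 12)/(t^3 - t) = (t^2 + 8*t + 12)/(t*(t - 1))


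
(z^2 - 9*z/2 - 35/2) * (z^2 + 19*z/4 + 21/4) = z^4 + z^3/4 - 269*z^2/8 - 427*z/4 - 735/8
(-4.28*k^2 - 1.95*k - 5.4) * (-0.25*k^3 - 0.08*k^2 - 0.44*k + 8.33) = 1.07*k^5 + 0.8299*k^4 + 3.3892*k^3 - 34.3624*k^2 - 13.8675*k - 44.982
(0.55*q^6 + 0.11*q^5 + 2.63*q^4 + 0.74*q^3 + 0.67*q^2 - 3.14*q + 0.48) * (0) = 0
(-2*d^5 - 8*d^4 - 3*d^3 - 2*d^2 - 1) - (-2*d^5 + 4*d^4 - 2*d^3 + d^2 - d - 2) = -12*d^4 - d^3 - 3*d^2 + d + 1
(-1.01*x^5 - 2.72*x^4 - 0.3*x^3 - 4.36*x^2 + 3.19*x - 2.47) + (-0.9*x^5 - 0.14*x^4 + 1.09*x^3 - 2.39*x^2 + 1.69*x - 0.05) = -1.91*x^5 - 2.86*x^4 + 0.79*x^3 - 6.75*x^2 + 4.88*x - 2.52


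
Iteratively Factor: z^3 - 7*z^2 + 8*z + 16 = (z - 4)*(z^2 - 3*z - 4) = (z - 4)^2*(z + 1)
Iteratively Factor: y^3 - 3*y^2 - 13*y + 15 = (y - 1)*(y^2 - 2*y - 15) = (y - 1)*(y + 3)*(y - 5)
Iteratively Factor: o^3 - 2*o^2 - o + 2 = (o - 2)*(o^2 - 1) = (o - 2)*(o - 1)*(o + 1)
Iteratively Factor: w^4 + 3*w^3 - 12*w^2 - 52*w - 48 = (w + 3)*(w^3 - 12*w - 16) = (w - 4)*(w + 3)*(w^2 + 4*w + 4) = (w - 4)*(w + 2)*(w + 3)*(w + 2)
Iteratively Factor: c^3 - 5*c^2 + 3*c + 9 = (c + 1)*(c^2 - 6*c + 9) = (c - 3)*(c + 1)*(c - 3)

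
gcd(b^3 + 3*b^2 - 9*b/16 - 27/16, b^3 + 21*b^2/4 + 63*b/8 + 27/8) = b^2 + 15*b/4 + 9/4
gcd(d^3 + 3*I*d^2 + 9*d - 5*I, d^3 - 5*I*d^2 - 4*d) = d - I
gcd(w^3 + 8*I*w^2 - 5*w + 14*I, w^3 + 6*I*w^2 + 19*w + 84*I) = w + 7*I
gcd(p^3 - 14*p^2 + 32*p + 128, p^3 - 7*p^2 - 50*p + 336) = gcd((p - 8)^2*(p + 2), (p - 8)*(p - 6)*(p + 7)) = p - 8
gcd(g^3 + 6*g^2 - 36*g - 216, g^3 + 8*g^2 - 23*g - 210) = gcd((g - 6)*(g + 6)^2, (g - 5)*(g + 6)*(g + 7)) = g + 6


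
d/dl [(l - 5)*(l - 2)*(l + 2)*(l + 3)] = 4*l^3 - 6*l^2 - 38*l + 8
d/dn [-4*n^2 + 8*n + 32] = 8 - 8*n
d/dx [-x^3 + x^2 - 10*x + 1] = -3*x^2 + 2*x - 10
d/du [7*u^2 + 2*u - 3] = 14*u + 2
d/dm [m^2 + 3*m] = 2*m + 3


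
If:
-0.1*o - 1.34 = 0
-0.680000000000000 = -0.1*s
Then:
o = -13.40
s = 6.80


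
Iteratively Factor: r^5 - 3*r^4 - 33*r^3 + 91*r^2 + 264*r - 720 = (r + 4)*(r^4 - 7*r^3 - 5*r^2 + 111*r - 180) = (r + 4)^2*(r^3 - 11*r^2 + 39*r - 45) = (r - 3)*(r + 4)^2*(r^2 - 8*r + 15) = (r - 5)*(r - 3)*(r + 4)^2*(r - 3)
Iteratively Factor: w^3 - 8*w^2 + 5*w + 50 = (w + 2)*(w^2 - 10*w + 25) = (w - 5)*(w + 2)*(w - 5)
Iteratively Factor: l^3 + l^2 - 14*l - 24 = (l - 4)*(l^2 + 5*l + 6) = (l - 4)*(l + 3)*(l + 2)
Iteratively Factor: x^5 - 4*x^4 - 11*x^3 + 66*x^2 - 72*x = (x)*(x^4 - 4*x^3 - 11*x^2 + 66*x - 72) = x*(x - 3)*(x^3 - x^2 - 14*x + 24) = x*(x - 3)*(x - 2)*(x^2 + x - 12) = x*(x - 3)^2*(x - 2)*(x + 4)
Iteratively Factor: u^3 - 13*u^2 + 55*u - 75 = (u - 5)*(u^2 - 8*u + 15) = (u - 5)*(u - 3)*(u - 5)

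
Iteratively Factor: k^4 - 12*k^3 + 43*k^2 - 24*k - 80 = (k - 4)*(k^3 - 8*k^2 + 11*k + 20) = (k - 4)^2*(k^2 - 4*k - 5) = (k - 5)*(k - 4)^2*(k + 1)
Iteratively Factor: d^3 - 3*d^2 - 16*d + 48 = (d - 4)*(d^2 + d - 12) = (d - 4)*(d - 3)*(d + 4)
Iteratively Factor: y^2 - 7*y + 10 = (y - 2)*(y - 5)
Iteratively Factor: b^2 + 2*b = (b)*(b + 2)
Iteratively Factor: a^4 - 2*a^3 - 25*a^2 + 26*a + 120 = (a - 3)*(a^3 + a^2 - 22*a - 40) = (a - 3)*(a + 2)*(a^2 - a - 20) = (a - 3)*(a + 2)*(a + 4)*(a - 5)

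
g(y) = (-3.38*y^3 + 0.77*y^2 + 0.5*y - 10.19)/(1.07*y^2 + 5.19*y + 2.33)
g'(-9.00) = 0.02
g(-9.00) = 59.39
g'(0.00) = 9.96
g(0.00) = -4.37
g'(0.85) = 0.67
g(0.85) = -1.50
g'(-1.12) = 9.58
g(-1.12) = 2.35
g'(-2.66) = 21.19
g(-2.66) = -14.74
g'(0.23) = 4.55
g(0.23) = -2.81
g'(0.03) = 8.86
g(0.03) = -4.09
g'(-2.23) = 12.79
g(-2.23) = -7.65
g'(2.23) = -1.27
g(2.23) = -2.22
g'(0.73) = 1.05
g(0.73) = -1.60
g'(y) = (-2.14*y - 5.19)*(-3.38*y^3 + 0.77*y^2 + 0.5*y - 10.19)/(1.07*y^2 + 5.19*y + 2.33)^2 + (-10.14*y^2 + 1.54*y + 0.5)/(1.07*y^2 + 5.19*y + 2.33) = (-3.6166*y^4 - 35.0844*y^3 - 20.1649*y^2 + 25.3948*y + 54.0511)/(1.1449*y^4 + 11.1066*y^3 + 31.9223*y^2 + 24.1854*y + 5.4289)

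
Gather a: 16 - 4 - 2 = 10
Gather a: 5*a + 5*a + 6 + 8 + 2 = 10*a + 16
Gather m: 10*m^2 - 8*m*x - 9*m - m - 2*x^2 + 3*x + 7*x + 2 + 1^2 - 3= 10*m^2 + m*(-8*x - 10) - 2*x^2 + 10*x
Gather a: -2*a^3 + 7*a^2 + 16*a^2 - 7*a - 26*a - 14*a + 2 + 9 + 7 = -2*a^3 + 23*a^2 - 47*a + 18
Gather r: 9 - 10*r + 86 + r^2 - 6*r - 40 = r^2 - 16*r + 55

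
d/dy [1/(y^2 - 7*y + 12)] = (7 - 2*y)/(y^2 - 7*y + 12)^2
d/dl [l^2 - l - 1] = 2*l - 1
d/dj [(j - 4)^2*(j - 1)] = 3*(j - 4)*(j - 2)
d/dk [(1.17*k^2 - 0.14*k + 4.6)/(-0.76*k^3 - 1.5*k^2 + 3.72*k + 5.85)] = (0.8892*k^4 - 0.2128*k^3 + 14.6304*k^2 + 27.489*k - 17.931)/(0.5776*k^6 + 2.28*k^5 - 3.4044*k^4 - 20.052*k^3 - 3.7116*k^2 + 43.524*k + 34.2225)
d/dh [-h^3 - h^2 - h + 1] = -3*h^2 - 2*h - 1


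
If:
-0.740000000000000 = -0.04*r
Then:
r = 18.50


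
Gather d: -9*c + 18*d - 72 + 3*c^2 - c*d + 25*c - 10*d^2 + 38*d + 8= 3*c^2 + 16*c - 10*d^2 + d*(56 - c) - 64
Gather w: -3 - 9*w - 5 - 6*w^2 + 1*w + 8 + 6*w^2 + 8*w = 0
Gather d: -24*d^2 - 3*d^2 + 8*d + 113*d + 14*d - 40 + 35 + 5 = -27*d^2 + 135*d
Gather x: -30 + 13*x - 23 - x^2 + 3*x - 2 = -x^2 + 16*x - 55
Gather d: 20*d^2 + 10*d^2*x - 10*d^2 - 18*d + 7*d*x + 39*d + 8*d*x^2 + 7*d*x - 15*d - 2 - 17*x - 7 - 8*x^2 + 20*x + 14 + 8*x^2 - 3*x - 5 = d^2*(10*x + 10) + d*(8*x^2 + 14*x + 6)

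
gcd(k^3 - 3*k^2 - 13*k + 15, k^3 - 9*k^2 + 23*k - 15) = k^2 - 6*k + 5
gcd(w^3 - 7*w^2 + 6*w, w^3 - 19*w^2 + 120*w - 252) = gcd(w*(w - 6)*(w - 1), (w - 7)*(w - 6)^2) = w - 6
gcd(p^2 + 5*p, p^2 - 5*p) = p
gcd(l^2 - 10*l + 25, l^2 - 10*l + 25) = l^2 - 10*l + 25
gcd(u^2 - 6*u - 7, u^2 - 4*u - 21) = u - 7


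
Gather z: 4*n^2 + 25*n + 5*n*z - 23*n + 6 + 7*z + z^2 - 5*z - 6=4*n^2 + 2*n + z^2 + z*(5*n + 2)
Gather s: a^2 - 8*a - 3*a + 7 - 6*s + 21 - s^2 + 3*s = a^2 - 11*a - s^2 - 3*s + 28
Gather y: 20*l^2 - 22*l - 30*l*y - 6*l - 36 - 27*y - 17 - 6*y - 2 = 20*l^2 - 28*l + y*(-30*l - 33) - 55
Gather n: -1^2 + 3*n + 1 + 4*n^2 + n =4*n^2 + 4*n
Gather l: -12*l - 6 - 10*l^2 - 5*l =-10*l^2 - 17*l - 6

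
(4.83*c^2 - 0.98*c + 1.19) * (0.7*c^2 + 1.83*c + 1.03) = 3.381*c^4 + 8.1529*c^3 + 4.0145*c^2 + 1.1683*c + 1.2257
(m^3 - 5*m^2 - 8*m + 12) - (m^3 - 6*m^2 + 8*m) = m^2 - 16*m + 12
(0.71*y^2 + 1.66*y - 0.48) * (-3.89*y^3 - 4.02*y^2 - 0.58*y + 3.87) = -2.7619*y^5 - 9.3116*y^4 - 5.2178*y^3 + 3.7145*y^2 + 6.7026*y - 1.8576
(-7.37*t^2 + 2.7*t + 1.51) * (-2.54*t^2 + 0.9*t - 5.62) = 18.7198*t^4 - 13.491*t^3 + 40.014*t^2 - 13.815*t - 8.4862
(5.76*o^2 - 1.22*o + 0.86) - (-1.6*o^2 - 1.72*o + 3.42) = 7.36*o^2 + 0.5*o - 2.56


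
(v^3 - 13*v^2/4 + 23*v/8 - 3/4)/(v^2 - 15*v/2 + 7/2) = (4*v^2 - 11*v + 6)/(4*(v - 7))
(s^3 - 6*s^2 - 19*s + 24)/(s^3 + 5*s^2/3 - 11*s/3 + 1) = 3*(s - 8)/(3*s - 1)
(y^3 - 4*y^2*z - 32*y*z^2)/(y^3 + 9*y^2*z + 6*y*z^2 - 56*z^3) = y*(y - 8*z)/(y^2 + 5*y*z - 14*z^2)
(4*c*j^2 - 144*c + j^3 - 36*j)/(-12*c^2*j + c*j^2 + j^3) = (36 - j^2)/(j*(3*c - j))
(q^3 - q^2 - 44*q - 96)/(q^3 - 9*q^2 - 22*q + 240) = (q^2 + 7*q + 12)/(q^2 - q - 30)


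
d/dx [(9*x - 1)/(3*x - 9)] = -26/(3*(x - 3)^2)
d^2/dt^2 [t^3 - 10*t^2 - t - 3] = 6*t - 20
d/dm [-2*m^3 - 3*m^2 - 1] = 6*m*(-m - 1)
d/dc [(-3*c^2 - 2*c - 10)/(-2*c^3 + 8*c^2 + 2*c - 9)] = 2*(-3*c^4 - 4*c^3 - 25*c^2 + 107*c + 19)/(4*c^6 - 32*c^5 + 56*c^4 + 68*c^3 - 140*c^2 - 36*c + 81)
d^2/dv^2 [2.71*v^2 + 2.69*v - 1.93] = 5.42000000000000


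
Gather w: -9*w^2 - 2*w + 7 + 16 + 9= -9*w^2 - 2*w + 32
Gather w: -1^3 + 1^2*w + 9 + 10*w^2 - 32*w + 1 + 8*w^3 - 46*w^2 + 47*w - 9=8*w^3 - 36*w^2 + 16*w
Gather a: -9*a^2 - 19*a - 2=-9*a^2 - 19*a - 2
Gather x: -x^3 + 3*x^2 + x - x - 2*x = -x^3 + 3*x^2 - 2*x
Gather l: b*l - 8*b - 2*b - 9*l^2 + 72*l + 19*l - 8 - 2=-10*b - 9*l^2 + l*(b + 91) - 10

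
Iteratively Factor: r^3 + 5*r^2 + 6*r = (r + 2)*(r^2 + 3*r) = (r + 2)*(r + 3)*(r)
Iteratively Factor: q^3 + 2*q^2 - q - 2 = (q - 1)*(q^2 + 3*q + 2) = (q - 1)*(q + 2)*(q + 1)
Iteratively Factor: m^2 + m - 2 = (m + 2)*(m - 1)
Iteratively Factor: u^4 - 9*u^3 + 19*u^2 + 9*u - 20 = (u - 1)*(u^3 - 8*u^2 + 11*u + 20) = (u - 5)*(u - 1)*(u^2 - 3*u - 4) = (u - 5)*(u - 1)*(u + 1)*(u - 4)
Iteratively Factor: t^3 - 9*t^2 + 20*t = (t - 5)*(t^2 - 4*t) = (t - 5)*(t - 4)*(t)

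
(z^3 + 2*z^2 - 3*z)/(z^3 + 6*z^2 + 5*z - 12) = z/(z + 4)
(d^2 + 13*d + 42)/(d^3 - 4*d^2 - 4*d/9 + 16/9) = 9*(d^2 + 13*d + 42)/(9*d^3 - 36*d^2 - 4*d + 16)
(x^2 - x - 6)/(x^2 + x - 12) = (x + 2)/(x + 4)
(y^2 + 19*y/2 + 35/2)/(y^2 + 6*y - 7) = (y + 5/2)/(y - 1)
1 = 1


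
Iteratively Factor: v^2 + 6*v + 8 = (v + 4)*(v + 2)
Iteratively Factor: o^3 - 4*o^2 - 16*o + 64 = (o - 4)*(o^2 - 16) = (o - 4)*(o + 4)*(o - 4)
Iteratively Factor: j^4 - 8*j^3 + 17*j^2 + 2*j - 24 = (j - 3)*(j^3 - 5*j^2 + 2*j + 8) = (j - 3)*(j + 1)*(j^2 - 6*j + 8) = (j - 4)*(j - 3)*(j + 1)*(j - 2)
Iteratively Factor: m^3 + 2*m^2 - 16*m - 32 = (m - 4)*(m^2 + 6*m + 8) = (m - 4)*(m + 4)*(m + 2)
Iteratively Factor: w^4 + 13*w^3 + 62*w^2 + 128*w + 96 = (w + 3)*(w^3 + 10*w^2 + 32*w + 32) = (w + 3)*(w + 4)*(w^2 + 6*w + 8) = (w + 3)*(w + 4)^2*(w + 2)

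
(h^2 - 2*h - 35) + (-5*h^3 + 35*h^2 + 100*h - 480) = -5*h^3 + 36*h^2 + 98*h - 515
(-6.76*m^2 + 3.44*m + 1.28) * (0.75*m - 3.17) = -5.07*m^3 + 24.0092*m^2 - 9.9448*m - 4.0576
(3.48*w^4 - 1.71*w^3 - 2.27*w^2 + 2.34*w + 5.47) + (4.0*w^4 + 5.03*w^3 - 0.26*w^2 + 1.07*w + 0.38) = 7.48*w^4 + 3.32*w^3 - 2.53*w^2 + 3.41*w + 5.85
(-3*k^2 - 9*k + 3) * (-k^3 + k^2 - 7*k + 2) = 3*k^5 + 6*k^4 + 9*k^3 + 60*k^2 - 39*k + 6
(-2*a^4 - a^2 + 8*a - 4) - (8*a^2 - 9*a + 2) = -2*a^4 - 9*a^2 + 17*a - 6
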